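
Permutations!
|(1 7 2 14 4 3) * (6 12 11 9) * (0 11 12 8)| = 30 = |(0 11 9 6 8)(1 7 2 14 4 3)|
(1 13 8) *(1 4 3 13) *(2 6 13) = (2 6 13 8 4 3) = [0, 1, 6, 2, 3, 5, 13, 7, 4, 9, 10, 11, 12, 8]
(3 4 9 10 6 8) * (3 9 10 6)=(3 4 10)(6 8 9)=[0, 1, 2, 4, 10, 5, 8, 7, 9, 6, 3]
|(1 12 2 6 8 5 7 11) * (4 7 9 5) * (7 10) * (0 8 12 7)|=|(0 8 4 10)(1 7 11)(2 6 12)(5 9)|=12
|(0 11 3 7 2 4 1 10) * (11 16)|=9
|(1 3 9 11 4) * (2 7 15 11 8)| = 9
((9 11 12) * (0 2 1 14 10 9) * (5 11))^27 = (14)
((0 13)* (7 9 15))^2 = (7 15 9) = ((0 13)(7 9 15))^2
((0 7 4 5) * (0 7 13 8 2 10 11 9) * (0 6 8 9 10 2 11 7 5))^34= (0 7 11 6 13 4 10 8 9)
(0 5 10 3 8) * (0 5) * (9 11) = (3 8 5 10)(9 11) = [0, 1, 2, 8, 4, 10, 6, 7, 5, 11, 3, 9]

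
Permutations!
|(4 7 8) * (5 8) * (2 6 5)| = |(2 6 5 8 4 7)| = 6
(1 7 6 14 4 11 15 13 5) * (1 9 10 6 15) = [0, 7, 2, 3, 11, 9, 14, 15, 8, 10, 6, 1, 12, 5, 4, 13] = (1 7 15 13 5 9 10 6 14 4 11)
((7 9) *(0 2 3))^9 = ((0 2 3)(7 9))^9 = (7 9)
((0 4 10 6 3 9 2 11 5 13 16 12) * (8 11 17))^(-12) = (0 10 3 2 8 5 16)(4 6 9 17 11 13 12)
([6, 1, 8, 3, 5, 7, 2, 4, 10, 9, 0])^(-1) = [10, 1, 6, 3, 7, 4, 0, 5, 2, 9, 8]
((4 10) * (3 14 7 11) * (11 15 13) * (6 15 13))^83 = (3 13 14 11 7)(4 10)(6 15) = ((3 14 7 13 11)(4 10)(6 15))^83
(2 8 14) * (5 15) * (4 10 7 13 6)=(2 8 14)(4 10 7 13 6)(5 15)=[0, 1, 8, 3, 10, 15, 4, 13, 14, 9, 7, 11, 12, 6, 2, 5]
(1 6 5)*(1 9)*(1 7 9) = (1 6 5)(7 9) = [0, 6, 2, 3, 4, 1, 5, 9, 8, 7]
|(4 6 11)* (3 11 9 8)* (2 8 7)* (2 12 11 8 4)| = |(2 4 6 9 7 12 11)(3 8)| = 14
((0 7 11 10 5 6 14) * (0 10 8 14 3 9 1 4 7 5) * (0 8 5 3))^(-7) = (0 9 4 11 6 3 1 7 5)(8 10 14)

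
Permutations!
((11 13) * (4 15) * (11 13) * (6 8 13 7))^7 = (4 15)(6 7 13 8)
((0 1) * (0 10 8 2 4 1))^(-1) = (1 4 2 8 10)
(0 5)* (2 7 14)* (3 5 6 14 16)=(0 6 14 2 7 16 3 5)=[6, 1, 7, 5, 4, 0, 14, 16, 8, 9, 10, 11, 12, 13, 2, 15, 3]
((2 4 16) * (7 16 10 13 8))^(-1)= ((2 4 10 13 8 7 16))^(-1)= (2 16 7 8 13 10 4)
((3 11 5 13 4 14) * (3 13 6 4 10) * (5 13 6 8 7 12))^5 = ((3 11 13 10)(4 14 6)(5 8 7 12))^5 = (3 11 13 10)(4 6 14)(5 8 7 12)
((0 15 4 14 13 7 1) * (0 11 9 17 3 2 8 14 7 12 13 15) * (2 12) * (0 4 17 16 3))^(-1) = ((0 4 7 1 11 9 16 3 12 13 2 8 14 15 17))^(-1) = (0 17 15 14 8 2 13 12 3 16 9 11 1 7 4)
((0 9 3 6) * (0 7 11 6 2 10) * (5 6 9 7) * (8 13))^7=((0 7 11 9 3 2 10)(5 6)(8 13))^7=(5 6)(8 13)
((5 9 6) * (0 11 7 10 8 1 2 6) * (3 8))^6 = ((0 11 7 10 3 8 1 2 6 5 9))^6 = (0 1 11 2 7 6 10 5 3 9 8)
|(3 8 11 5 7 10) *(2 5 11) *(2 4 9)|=8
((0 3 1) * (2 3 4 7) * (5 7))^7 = (7)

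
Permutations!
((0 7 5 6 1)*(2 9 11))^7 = ((0 7 5 6 1)(2 9 11))^7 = (0 5 1 7 6)(2 9 11)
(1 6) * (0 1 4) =[1, 6, 2, 3, 0, 5, 4] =(0 1 6 4)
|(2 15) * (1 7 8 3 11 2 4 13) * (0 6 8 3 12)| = |(0 6 8 12)(1 7 3 11 2 15 4 13)| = 8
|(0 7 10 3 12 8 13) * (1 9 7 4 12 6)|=|(0 4 12 8 13)(1 9 7 10 3 6)|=30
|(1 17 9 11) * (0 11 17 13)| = |(0 11 1 13)(9 17)| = 4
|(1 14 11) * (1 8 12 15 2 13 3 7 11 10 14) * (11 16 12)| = |(2 13 3 7 16 12 15)(8 11)(10 14)| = 14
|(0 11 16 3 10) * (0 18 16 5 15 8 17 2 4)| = 8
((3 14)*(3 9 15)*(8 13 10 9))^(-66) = ((3 14 8 13 10 9 15))^(-66) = (3 10 14 9 8 15 13)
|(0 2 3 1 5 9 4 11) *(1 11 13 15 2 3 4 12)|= 12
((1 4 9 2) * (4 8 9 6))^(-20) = ((1 8 9 2)(4 6))^(-20) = (9)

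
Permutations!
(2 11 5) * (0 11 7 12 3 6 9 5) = (0 11)(2 7 12 3 6 9 5) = [11, 1, 7, 6, 4, 2, 9, 12, 8, 5, 10, 0, 3]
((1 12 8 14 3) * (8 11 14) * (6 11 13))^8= (1 12 13 6 11 14 3)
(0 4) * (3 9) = (0 4)(3 9) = [4, 1, 2, 9, 0, 5, 6, 7, 8, 3]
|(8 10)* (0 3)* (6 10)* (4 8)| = 4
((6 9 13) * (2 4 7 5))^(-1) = (2 5 7 4)(6 13 9)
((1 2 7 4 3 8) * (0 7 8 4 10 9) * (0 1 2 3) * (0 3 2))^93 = ((0 7 10 9 1 2 8)(3 4))^93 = (0 10 1 8 7 9 2)(3 4)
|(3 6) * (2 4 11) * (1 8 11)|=10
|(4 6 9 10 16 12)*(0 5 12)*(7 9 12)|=6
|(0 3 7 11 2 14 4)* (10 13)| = 14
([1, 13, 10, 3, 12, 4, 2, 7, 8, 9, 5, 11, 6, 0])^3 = [0, 1, 4, 3, 2, 6, 5, 7, 8, 9, 12, 11, 10, 13]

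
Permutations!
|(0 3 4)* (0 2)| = 4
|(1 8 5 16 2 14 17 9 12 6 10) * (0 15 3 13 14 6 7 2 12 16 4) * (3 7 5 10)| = |(0 15 7 2 6 3 13 14 17 9 16 12 5 4)(1 8 10)| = 42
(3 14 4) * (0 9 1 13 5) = [9, 13, 2, 14, 3, 0, 6, 7, 8, 1, 10, 11, 12, 5, 4] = (0 9 1 13 5)(3 14 4)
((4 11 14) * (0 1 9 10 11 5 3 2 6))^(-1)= (0 6 2 3 5 4 14 11 10 9 1)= ((0 1 9 10 11 14 4 5 3 2 6))^(-1)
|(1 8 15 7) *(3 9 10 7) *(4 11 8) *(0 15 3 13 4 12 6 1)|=30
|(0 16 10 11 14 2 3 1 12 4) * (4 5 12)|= |(0 16 10 11 14 2 3 1 4)(5 12)|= 18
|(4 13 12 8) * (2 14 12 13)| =|(2 14 12 8 4)| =5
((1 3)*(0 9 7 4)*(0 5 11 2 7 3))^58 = (0 3)(1 9)(2 5 7 11 4)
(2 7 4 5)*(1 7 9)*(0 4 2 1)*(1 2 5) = (0 4 1 7 5 2 9) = [4, 7, 9, 3, 1, 2, 6, 5, 8, 0]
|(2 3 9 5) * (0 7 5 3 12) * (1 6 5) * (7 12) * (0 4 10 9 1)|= 11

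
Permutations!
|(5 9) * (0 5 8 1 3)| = |(0 5 9 8 1 3)| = 6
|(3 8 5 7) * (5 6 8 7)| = |(3 7)(6 8)| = 2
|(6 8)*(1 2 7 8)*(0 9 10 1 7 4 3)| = 21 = |(0 9 10 1 2 4 3)(6 7 8)|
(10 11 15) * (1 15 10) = (1 15)(10 11) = [0, 15, 2, 3, 4, 5, 6, 7, 8, 9, 11, 10, 12, 13, 14, 1]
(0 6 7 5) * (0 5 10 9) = (0 6 7 10 9) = [6, 1, 2, 3, 4, 5, 7, 10, 8, 0, 9]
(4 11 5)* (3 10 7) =(3 10 7)(4 11 5) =[0, 1, 2, 10, 11, 4, 6, 3, 8, 9, 7, 5]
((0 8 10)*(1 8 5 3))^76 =((0 5 3 1 8 10))^76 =(0 8 3)(1 5 10)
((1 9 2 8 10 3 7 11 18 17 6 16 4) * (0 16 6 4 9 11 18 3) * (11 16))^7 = ((0 11 3 7 18 17 4 1 16 9 2 8 10))^7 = (0 1 11 16 3 9 7 2 18 8 17 10 4)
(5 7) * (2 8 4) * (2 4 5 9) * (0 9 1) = (0 9 2 8 5 7 1) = [9, 0, 8, 3, 4, 7, 6, 1, 5, 2]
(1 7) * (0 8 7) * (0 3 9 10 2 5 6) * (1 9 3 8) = (0 1 8 7 9 10 2 5 6) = [1, 8, 5, 3, 4, 6, 0, 9, 7, 10, 2]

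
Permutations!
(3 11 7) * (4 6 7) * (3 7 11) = (4 6 11) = [0, 1, 2, 3, 6, 5, 11, 7, 8, 9, 10, 4]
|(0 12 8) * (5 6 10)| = |(0 12 8)(5 6 10)| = 3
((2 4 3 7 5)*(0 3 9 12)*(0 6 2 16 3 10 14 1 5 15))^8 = ((0 10 14 1 5 16 3 7 15)(2 4 9 12 6))^8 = (0 15 7 3 16 5 1 14 10)(2 12 4 6 9)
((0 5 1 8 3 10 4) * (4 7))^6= (0 7 3 1)(4 10 8 5)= ((0 5 1 8 3 10 7 4))^6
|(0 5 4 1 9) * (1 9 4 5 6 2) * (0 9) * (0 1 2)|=2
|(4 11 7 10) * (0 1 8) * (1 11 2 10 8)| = 12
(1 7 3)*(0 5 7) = (0 5 7 3 1) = [5, 0, 2, 1, 4, 7, 6, 3]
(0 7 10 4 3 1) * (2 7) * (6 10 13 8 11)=[2, 0, 7, 1, 3, 5, 10, 13, 11, 9, 4, 6, 12, 8]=(0 2 7 13 8 11 6 10 4 3 1)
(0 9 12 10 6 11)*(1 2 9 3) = (0 3 1 2 9 12 10 6 11) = [3, 2, 9, 1, 4, 5, 11, 7, 8, 12, 6, 0, 10]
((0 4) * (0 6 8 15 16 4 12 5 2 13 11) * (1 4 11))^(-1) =((0 12 5 2 13 1 4 6 8 15 16 11))^(-1) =(0 11 16 15 8 6 4 1 13 2 5 12)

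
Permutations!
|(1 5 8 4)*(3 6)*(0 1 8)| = 6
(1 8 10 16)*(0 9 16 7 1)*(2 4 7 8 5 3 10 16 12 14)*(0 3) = (0 9 12 14 2 4 7 1 5)(3 10 8 16) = [9, 5, 4, 10, 7, 0, 6, 1, 16, 12, 8, 11, 14, 13, 2, 15, 3]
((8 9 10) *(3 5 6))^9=((3 5 6)(8 9 10))^9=(10)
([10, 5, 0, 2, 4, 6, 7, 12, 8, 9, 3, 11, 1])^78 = [3, 7, 10, 0, 4, 12, 1, 5, 8, 9, 2, 11, 6]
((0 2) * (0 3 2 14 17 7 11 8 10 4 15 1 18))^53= ((0 14 17 7 11 8 10 4 15 1 18)(2 3))^53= (0 1 4 8 7 14 18 15 10 11 17)(2 3)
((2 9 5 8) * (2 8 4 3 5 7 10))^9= (2 9 7 10)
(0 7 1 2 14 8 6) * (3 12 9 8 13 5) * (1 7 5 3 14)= [5, 2, 1, 12, 4, 14, 0, 7, 6, 8, 10, 11, 9, 3, 13]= (0 5 14 13 3 12 9 8 6)(1 2)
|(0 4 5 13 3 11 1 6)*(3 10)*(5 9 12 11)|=|(0 4 9 12 11 1 6)(3 5 13 10)|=28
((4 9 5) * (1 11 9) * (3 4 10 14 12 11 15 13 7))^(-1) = (1 4 3 7 13 15)(5 9 11 12 14 10)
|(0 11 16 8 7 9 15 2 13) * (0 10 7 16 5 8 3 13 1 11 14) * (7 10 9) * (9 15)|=18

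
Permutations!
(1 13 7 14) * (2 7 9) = (1 13 9 2 7 14) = [0, 13, 7, 3, 4, 5, 6, 14, 8, 2, 10, 11, 12, 9, 1]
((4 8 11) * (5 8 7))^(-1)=((4 7 5 8 11))^(-1)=(4 11 8 5 7)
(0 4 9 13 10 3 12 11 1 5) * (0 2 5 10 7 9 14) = (0 4 14)(1 10 3 12 11)(2 5)(7 9 13) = [4, 10, 5, 12, 14, 2, 6, 9, 8, 13, 3, 1, 11, 7, 0]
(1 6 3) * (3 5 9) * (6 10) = [0, 10, 2, 1, 4, 9, 5, 7, 8, 3, 6] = (1 10 6 5 9 3)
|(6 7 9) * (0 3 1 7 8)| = 7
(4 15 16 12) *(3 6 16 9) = [0, 1, 2, 6, 15, 5, 16, 7, 8, 3, 10, 11, 4, 13, 14, 9, 12] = (3 6 16 12 4 15 9)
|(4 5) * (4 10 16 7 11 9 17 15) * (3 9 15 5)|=|(3 9 17 5 10 16 7 11 15 4)|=10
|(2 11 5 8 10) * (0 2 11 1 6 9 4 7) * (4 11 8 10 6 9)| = |(0 2 1 9 11 5 10 8 6 4 7)| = 11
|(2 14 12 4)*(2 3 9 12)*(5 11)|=|(2 14)(3 9 12 4)(5 11)|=4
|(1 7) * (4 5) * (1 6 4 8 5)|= 4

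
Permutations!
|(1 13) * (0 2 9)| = |(0 2 9)(1 13)| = 6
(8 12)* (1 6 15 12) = (1 6 15 12 8) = [0, 6, 2, 3, 4, 5, 15, 7, 1, 9, 10, 11, 8, 13, 14, 12]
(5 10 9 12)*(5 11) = (5 10 9 12 11) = [0, 1, 2, 3, 4, 10, 6, 7, 8, 12, 9, 5, 11]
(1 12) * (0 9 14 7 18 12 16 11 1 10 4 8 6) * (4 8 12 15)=(0 9 14 7 18 15 4 12 10 8 6)(1 16 11)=[9, 16, 2, 3, 12, 5, 0, 18, 6, 14, 8, 1, 10, 13, 7, 4, 11, 17, 15]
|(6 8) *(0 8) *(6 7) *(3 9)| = |(0 8 7 6)(3 9)| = 4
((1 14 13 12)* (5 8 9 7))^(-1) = (1 12 13 14)(5 7 9 8)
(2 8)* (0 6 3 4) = (0 6 3 4)(2 8) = [6, 1, 8, 4, 0, 5, 3, 7, 2]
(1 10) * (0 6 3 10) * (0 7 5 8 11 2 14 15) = [6, 7, 14, 10, 4, 8, 3, 5, 11, 9, 1, 2, 12, 13, 15, 0] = (0 6 3 10 1 7 5 8 11 2 14 15)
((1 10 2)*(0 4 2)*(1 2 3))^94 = (0 10 1 3 4)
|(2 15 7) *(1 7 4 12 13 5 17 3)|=|(1 7 2 15 4 12 13 5 17 3)|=10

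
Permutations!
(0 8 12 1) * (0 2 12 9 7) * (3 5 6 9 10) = [8, 2, 12, 5, 4, 6, 9, 0, 10, 7, 3, 11, 1] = (0 8 10 3 5 6 9 7)(1 2 12)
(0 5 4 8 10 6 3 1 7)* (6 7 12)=(0 5 4 8 10 7)(1 12 6 3)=[5, 12, 2, 1, 8, 4, 3, 0, 10, 9, 7, 11, 6]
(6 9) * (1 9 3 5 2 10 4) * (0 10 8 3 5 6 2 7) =(0 10 4 1 9 2 8 3 6 5 7) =[10, 9, 8, 6, 1, 7, 5, 0, 3, 2, 4]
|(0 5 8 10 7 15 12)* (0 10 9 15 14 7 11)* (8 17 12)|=6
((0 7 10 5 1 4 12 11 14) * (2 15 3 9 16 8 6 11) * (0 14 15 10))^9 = (0 7)(1 2)(3 16 6 15 9 8 11)(4 10)(5 12)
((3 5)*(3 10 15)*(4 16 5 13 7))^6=(3 10 16 7)(4 13 15 5)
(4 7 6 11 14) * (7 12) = (4 12 7 6 11 14) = [0, 1, 2, 3, 12, 5, 11, 6, 8, 9, 10, 14, 7, 13, 4]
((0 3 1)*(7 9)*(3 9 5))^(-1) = ((0 9 7 5 3 1))^(-1) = (0 1 3 5 7 9)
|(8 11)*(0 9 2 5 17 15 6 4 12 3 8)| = 12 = |(0 9 2 5 17 15 6 4 12 3 8 11)|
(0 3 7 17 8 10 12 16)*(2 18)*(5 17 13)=(0 3 7 13 5 17 8 10 12 16)(2 18)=[3, 1, 18, 7, 4, 17, 6, 13, 10, 9, 12, 11, 16, 5, 14, 15, 0, 8, 2]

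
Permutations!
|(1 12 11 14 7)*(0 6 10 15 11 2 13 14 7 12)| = 28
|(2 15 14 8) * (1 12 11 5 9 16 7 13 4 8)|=13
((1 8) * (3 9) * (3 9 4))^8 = ((9)(1 8)(3 4))^8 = (9)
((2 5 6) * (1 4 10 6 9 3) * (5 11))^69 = (1 5 6)(2 4 9)(3 11 10)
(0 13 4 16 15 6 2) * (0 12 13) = (2 12 13 4 16 15 6) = [0, 1, 12, 3, 16, 5, 2, 7, 8, 9, 10, 11, 13, 4, 14, 6, 15]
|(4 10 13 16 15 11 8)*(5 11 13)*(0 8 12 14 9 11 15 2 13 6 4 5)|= 84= |(0 8 5 15 6 4 10)(2 13 16)(9 11 12 14)|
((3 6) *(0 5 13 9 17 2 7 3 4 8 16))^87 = ((0 5 13 9 17 2 7 3 6 4 8 16))^87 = (0 9 7 4)(2 6 16 13)(3 8 5 17)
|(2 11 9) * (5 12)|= 6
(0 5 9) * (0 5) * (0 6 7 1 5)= [6, 5, 2, 3, 4, 9, 7, 1, 8, 0]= (0 6 7 1 5 9)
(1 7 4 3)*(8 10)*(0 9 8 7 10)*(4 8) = (0 9 4 3 1 10 7 8) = [9, 10, 2, 1, 3, 5, 6, 8, 0, 4, 7]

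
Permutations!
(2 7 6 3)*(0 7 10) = [7, 1, 10, 2, 4, 5, 3, 6, 8, 9, 0] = (0 7 6 3 2 10)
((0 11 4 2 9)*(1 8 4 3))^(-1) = (0 9 2 4 8 1 3 11)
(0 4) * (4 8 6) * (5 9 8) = (0 5 9 8 6 4) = [5, 1, 2, 3, 0, 9, 4, 7, 6, 8]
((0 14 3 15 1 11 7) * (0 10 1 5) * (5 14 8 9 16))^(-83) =((0 8 9 16 5)(1 11 7 10)(3 15 14))^(-83) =(0 9 5 8 16)(1 11 7 10)(3 15 14)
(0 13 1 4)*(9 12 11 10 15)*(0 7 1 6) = (0 13 6)(1 4 7)(9 12 11 10 15) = [13, 4, 2, 3, 7, 5, 0, 1, 8, 12, 15, 10, 11, 6, 14, 9]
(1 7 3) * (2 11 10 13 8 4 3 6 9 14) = (1 7 6 9 14 2 11 10 13 8 4 3) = [0, 7, 11, 1, 3, 5, 9, 6, 4, 14, 13, 10, 12, 8, 2]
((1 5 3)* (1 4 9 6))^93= (1 4)(3 6)(5 9)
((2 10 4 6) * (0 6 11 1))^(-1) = ((0 6 2 10 4 11 1))^(-1) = (0 1 11 4 10 2 6)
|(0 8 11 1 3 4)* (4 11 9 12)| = 15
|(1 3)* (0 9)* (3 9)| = |(0 3 1 9)| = 4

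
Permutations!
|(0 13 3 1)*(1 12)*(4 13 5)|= 7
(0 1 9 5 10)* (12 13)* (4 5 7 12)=(0 1 9 7 12 13 4 5 10)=[1, 9, 2, 3, 5, 10, 6, 12, 8, 7, 0, 11, 13, 4]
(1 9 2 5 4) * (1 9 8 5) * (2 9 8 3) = (9)(1 3 2)(4 8 5) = [0, 3, 1, 2, 8, 4, 6, 7, 5, 9]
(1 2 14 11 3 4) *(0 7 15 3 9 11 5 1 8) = (0 7 15 3 4 8)(1 2 14 5)(9 11) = [7, 2, 14, 4, 8, 1, 6, 15, 0, 11, 10, 9, 12, 13, 5, 3]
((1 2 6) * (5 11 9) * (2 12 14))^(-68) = (1 14 6 12 2)(5 11 9)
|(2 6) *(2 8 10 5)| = |(2 6 8 10 5)| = 5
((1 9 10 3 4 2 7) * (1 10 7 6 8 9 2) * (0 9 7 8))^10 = (10)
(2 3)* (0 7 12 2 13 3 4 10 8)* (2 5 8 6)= (0 7 12 5 8)(2 4 10 6)(3 13)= [7, 1, 4, 13, 10, 8, 2, 12, 0, 9, 6, 11, 5, 3]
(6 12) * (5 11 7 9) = (5 11 7 9)(6 12) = [0, 1, 2, 3, 4, 11, 12, 9, 8, 5, 10, 7, 6]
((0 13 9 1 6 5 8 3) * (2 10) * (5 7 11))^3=((0 13 9 1 6 7 11 5 8 3)(2 10))^3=(0 1 11 3 9 7 8 13 6 5)(2 10)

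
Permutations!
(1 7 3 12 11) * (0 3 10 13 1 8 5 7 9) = (0 3 12 11 8 5 7 10 13 1 9) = [3, 9, 2, 12, 4, 7, 6, 10, 5, 0, 13, 8, 11, 1]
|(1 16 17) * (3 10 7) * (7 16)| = 6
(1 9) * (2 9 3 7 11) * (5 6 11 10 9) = (1 3 7 10 9)(2 5 6 11) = [0, 3, 5, 7, 4, 6, 11, 10, 8, 1, 9, 2]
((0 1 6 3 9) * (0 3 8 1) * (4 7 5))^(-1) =((1 6 8)(3 9)(4 7 5))^(-1) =(1 8 6)(3 9)(4 5 7)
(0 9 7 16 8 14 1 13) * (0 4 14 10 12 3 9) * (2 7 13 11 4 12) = (1 11 4 14)(2 7 16 8 10)(3 9 13 12) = [0, 11, 7, 9, 14, 5, 6, 16, 10, 13, 2, 4, 3, 12, 1, 15, 8]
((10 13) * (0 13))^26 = (0 10 13)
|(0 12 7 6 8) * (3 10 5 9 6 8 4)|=|(0 12 7 8)(3 10 5 9 6 4)|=12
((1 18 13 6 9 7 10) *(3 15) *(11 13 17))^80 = (1 10 7 9 6 13 11 17 18)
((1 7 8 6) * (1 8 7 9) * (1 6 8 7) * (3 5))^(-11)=((1 9 6 7)(3 5))^(-11)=(1 9 6 7)(3 5)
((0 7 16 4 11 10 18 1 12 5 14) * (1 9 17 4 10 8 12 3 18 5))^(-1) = ((0 7 16 10 5 14)(1 3 18 9 17 4 11 8 12))^(-1) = (0 14 5 10 16 7)(1 12 8 11 4 17 9 18 3)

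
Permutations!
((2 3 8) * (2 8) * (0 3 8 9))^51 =(0 3 2 8 9)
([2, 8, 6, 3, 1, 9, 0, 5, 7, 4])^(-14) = [2, 9, 6, 3, 5, 8, 0, 1, 4, 7]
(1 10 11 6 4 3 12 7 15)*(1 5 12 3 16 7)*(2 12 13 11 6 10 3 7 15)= [0, 3, 12, 7, 16, 13, 4, 2, 8, 9, 6, 10, 1, 11, 14, 5, 15]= (1 3 7 2 12)(4 16 15 5 13 11 10 6)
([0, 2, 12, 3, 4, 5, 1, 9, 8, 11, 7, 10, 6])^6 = (1 12)(2 6)(7 11)(9 10)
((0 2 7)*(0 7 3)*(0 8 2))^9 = ((2 3 8))^9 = (8)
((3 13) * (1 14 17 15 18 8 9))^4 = ((1 14 17 15 18 8 9)(3 13))^4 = (1 18 14 8 17 9 15)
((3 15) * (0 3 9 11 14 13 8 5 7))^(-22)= (0 5 13 11 15)(3 7 8 14 9)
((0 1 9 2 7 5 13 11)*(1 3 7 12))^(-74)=(0 13 7)(1 2)(3 11 5)(9 12)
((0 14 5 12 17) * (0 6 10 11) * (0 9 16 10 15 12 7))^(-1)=((0 14 5 7)(6 15 12 17)(9 16 10 11))^(-1)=(0 7 5 14)(6 17 12 15)(9 11 10 16)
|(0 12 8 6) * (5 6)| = |(0 12 8 5 6)| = 5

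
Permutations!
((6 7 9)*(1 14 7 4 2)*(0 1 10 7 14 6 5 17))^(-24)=(0 7 6 5 2)(1 9 4 17 10)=((0 1 6 4 2 10 7 9 5 17))^(-24)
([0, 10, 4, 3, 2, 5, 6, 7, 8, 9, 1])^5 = (1 10)(2 4)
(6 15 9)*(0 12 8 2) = (0 12 8 2)(6 15 9) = [12, 1, 0, 3, 4, 5, 15, 7, 2, 6, 10, 11, 8, 13, 14, 9]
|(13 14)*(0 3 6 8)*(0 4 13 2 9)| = 9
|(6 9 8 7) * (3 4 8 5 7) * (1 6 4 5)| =15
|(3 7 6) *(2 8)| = |(2 8)(3 7 6)| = 6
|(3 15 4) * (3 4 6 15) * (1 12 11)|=6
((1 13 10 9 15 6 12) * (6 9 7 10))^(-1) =((1 13 6 12)(7 10)(9 15))^(-1) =(1 12 6 13)(7 10)(9 15)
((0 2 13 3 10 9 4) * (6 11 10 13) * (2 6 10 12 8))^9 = (3 13)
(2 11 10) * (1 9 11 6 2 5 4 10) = [0, 9, 6, 3, 10, 4, 2, 7, 8, 11, 5, 1] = (1 9 11)(2 6)(4 10 5)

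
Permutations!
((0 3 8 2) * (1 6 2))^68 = (0 8 6)(1 2 3)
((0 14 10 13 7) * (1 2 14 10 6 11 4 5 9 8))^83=(0 7 13 10)(1 14 11 5 8 2 6 4 9)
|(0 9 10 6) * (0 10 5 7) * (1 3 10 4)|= 20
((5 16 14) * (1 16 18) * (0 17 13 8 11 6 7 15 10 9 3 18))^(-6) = ((0 17 13 8 11 6 7 15 10 9 3 18 1 16 14 5))^(-6) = (0 3 11 14 10 13 1 7)(5 9 8 16 15 17 18 6)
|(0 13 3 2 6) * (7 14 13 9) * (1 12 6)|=|(0 9 7 14 13 3 2 1 12 6)|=10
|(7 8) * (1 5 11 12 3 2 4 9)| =8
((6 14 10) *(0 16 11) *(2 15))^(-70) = (0 11 16)(6 10 14) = ((0 16 11)(2 15)(6 14 10))^(-70)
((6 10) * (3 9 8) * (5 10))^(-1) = ((3 9 8)(5 10 6))^(-1) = (3 8 9)(5 6 10)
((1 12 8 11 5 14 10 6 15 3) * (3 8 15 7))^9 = (1 7 10 5 8 12 3 6 14 11 15)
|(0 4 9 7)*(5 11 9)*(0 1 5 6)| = 15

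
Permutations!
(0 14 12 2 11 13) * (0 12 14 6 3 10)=(14)(0 6 3 10)(2 11 13 12)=[6, 1, 11, 10, 4, 5, 3, 7, 8, 9, 0, 13, 2, 12, 14]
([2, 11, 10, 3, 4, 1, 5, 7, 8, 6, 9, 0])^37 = (0 5 10 11 6 2 1 9)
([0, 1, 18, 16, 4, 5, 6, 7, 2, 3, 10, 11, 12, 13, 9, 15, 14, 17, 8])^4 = [0, 1, 18, 3, 4, 5, 6, 7, 2, 9, 10, 11, 12, 13, 14, 15, 16, 17, 8]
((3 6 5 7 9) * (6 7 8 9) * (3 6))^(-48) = (9)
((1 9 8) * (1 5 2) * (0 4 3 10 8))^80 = ((0 4 3 10 8 5 2 1 9))^80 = (0 9 1 2 5 8 10 3 4)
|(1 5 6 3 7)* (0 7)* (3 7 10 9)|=|(0 10 9 3)(1 5 6 7)|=4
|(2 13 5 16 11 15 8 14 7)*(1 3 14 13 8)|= 11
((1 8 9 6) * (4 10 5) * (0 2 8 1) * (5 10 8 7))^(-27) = (10)(0 8 7 6 4 2 9 5)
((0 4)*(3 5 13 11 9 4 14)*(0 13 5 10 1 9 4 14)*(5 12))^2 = ((1 9 14 3 10)(4 13 11)(5 12))^2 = (1 14 10 9 3)(4 11 13)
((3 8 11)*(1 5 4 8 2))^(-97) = ((1 5 4 8 11 3 2))^(-97) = (1 5 4 8 11 3 2)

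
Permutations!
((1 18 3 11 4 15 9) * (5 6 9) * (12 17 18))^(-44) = ((1 12 17 18 3 11 4 15 5 6 9))^(-44) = (18)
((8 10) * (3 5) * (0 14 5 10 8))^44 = ((0 14 5 3 10))^44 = (0 10 3 5 14)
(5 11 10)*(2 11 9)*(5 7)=[0, 1, 11, 3, 4, 9, 6, 5, 8, 2, 7, 10]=(2 11 10 7 5 9)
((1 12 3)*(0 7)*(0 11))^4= (0 7 11)(1 12 3)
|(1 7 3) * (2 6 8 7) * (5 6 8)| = 10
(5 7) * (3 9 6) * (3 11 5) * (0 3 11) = (0 3 9 6)(5 7 11) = [3, 1, 2, 9, 4, 7, 0, 11, 8, 6, 10, 5]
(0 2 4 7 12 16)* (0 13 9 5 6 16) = (0 2 4 7 12)(5 6 16 13 9) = [2, 1, 4, 3, 7, 6, 16, 12, 8, 5, 10, 11, 0, 9, 14, 15, 13]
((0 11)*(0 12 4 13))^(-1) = (0 13 4 12 11)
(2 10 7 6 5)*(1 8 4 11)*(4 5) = (1 8 5 2 10 7 6 4 11) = [0, 8, 10, 3, 11, 2, 4, 6, 5, 9, 7, 1]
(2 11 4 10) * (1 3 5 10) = (1 3 5 10 2 11 4) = [0, 3, 11, 5, 1, 10, 6, 7, 8, 9, 2, 4]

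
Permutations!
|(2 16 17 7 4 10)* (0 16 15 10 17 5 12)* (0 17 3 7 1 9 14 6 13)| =|(0 16 5 12 17 1 9 14 6 13)(2 15 10)(3 7 4)| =30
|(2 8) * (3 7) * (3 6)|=6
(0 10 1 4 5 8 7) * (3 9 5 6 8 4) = (0 10 1 3 9 5 4 6 8 7) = [10, 3, 2, 9, 6, 4, 8, 0, 7, 5, 1]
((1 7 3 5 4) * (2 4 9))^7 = (9)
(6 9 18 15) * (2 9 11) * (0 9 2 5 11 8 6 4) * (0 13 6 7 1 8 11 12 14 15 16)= (0 9 18 16)(1 8 7)(4 13 6 11 5 12 14 15)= [9, 8, 2, 3, 13, 12, 11, 1, 7, 18, 10, 5, 14, 6, 15, 4, 0, 17, 16]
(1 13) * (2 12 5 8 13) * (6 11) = (1 2 12 5 8 13)(6 11) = [0, 2, 12, 3, 4, 8, 11, 7, 13, 9, 10, 6, 5, 1]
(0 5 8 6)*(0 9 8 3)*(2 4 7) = (0 5 3)(2 4 7)(6 9 8) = [5, 1, 4, 0, 7, 3, 9, 2, 6, 8]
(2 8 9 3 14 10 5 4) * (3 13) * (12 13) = [0, 1, 8, 14, 2, 4, 6, 7, 9, 12, 5, 11, 13, 3, 10] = (2 8 9 12 13 3 14 10 5 4)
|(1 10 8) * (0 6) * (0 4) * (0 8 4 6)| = 4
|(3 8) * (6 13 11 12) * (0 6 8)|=|(0 6 13 11 12 8 3)|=7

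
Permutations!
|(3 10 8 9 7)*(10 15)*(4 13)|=6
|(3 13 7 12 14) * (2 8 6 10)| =|(2 8 6 10)(3 13 7 12 14)| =20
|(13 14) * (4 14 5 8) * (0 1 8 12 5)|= |(0 1 8 4 14 13)(5 12)|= 6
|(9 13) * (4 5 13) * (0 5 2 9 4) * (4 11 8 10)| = |(0 5 13 11 8 10 4 2 9)| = 9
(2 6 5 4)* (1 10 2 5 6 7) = (1 10 2 7)(4 5) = [0, 10, 7, 3, 5, 4, 6, 1, 8, 9, 2]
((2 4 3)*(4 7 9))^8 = (2 4 7 3 9) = ((2 7 9 4 3))^8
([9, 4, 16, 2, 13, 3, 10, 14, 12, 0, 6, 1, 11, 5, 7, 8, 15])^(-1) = [9, 11, 3, 5, 1, 13, 10, 14, 15, 0, 6, 12, 8, 4, 7, 16, 2]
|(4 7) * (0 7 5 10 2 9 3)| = 8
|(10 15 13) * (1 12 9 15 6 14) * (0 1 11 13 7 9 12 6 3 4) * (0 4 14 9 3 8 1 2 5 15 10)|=|(0 2 5 15 7 3 14 11 13)(1 6 9 10 8)|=45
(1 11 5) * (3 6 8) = (1 11 5)(3 6 8) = [0, 11, 2, 6, 4, 1, 8, 7, 3, 9, 10, 5]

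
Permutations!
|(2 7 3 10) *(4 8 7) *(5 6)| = 6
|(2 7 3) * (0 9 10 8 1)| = |(0 9 10 8 1)(2 7 3)| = 15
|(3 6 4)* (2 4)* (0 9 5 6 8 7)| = 9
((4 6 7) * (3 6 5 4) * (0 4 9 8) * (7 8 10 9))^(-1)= (0 8 6 3 7 5 4)(9 10)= ((0 4 5 7 3 6 8)(9 10))^(-1)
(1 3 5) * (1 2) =[0, 3, 1, 5, 4, 2] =(1 3 5 2)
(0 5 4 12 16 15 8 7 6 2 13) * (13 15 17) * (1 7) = [5, 7, 15, 3, 12, 4, 2, 6, 1, 9, 10, 11, 16, 0, 14, 8, 17, 13] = (0 5 4 12 16 17 13)(1 7 6 2 15 8)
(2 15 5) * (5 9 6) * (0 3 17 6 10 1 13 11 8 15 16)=(0 3 17 6 5 2 16)(1 13 11 8 15 9 10)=[3, 13, 16, 17, 4, 2, 5, 7, 15, 10, 1, 8, 12, 11, 14, 9, 0, 6]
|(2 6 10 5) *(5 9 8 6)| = 4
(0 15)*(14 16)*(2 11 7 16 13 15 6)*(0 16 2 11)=[6, 1, 0, 3, 4, 5, 11, 2, 8, 9, 10, 7, 12, 15, 13, 16, 14]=(0 6 11 7 2)(13 15 16 14)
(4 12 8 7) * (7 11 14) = (4 12 8 11 14 7) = [0, 1, 2, 3, 12, 5, 6, 4, 11, 9, 10, 14, 8, 13, 7]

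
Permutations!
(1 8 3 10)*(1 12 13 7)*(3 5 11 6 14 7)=(1 8 5 11 6 14 7)(3 10 12 13)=[0, 8, 2, 10, 4, 11, 14, 1, 5, 9, 12, 6, 13, 3, 7]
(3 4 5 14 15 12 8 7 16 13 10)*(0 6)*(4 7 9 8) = (0 6)(3 7 16 13 10)(4 5 14 15 12)(8 9) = [6, 1, 2, 7, 5, 14, 0, 16, 9, 8, 3, 11, 4, 10, 15, 12, 13]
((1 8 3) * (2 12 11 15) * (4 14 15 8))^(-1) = (1 3 8 11 12 2 15 14 4)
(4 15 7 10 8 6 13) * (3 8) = [0, 1, 2, 8, 15, 5, 13, 10, 6, 9, 3, 11, 12, 4, 14, 7] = (3 8 6 13 4 15 7 10)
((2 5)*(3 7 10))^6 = ((2 5)(3 7 10))^6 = (10)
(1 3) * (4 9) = (1 3)(4 9) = [0, 3, 2, 1, 9, 5, 6, 7, 8, 4]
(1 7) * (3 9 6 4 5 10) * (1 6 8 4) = (1 7 6)(3 9 8 4 5 10) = [0, 7, 2, 9, 5, 10, 1, 6, 4, 8, 3]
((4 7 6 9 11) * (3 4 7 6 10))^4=(3 11 4 7 6 10 9)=((3 4 6 9 11 7 10))^4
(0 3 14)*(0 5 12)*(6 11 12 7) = (0 3 14 5 7 6 11 12) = [3, 1, 2, 14, 4, 7, 11, 6, 8, 9, 10, 12, 0, 13, 5]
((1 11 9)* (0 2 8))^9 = (11)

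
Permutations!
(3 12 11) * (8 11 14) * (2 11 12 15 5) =(2 11 3 15 5)(8 12 14) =[0, 1, 11, 15, 4, 2, 6, 7, 12, 9, 10, 3, 14, 13, 8, 5]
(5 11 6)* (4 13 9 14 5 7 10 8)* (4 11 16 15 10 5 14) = (4 13 9)(5 16 15 10 8 11 6 7) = [0, 1, 2, 3, 13, 16, 7, 5, 11, 4, 8, 6, 12, 9, 14, 10, 15]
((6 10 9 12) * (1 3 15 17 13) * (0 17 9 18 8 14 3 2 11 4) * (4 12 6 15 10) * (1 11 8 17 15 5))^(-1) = (0 4 6 9 15)(1 5 12 11 13 17 18 10 3 14 8 2)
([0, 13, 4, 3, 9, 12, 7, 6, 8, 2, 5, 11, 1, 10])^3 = [0, 5, 2, 3, 4, 13, 7, 6, 8, 9, 1, 11, 10, 12]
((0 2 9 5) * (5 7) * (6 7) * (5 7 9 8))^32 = ((0 2 8 5)(6 9))^32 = (9)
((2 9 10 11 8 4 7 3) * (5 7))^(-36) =(11) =((2 9 10 11 8 4 5 7 3))^(-36)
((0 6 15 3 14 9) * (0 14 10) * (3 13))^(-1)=((0 6 15 13 3 10)(9 14))^(-1)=(0 10 3 13 15 6)(9 14)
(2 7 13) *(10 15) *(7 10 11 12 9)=[0, 1, 10, 3, 4, 5, 6, 13, 8, 7, 15, 12, 9, 2, 14, 11]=(2 10 15 11 12 9 7 13)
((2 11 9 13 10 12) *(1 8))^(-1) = ((1 8)(2 11 9 13 10 12))^(-1) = (1 8)(2 12 10 13 9 11)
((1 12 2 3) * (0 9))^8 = ((0 9)(1 12 2 3))^8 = (12)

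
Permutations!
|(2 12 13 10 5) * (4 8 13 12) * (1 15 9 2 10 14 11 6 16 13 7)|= |(1 15 9 2 4 8 7)(5 10)(6 16 13 14 11)|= 70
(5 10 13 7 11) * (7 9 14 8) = (5 10 13 9 14 8 7 11) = [0, 1, 2, 3, 4, 10, 6, 11, 7, 14, 13, 5, 12, 9, 8]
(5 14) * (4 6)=(4 6)(5 14)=[0, 1, 2, 3, 6, 14, 4, 7, 8, 9, 10, 11, 12, 13, 5]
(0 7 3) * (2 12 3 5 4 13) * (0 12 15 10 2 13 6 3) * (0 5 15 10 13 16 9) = [7, 1, 10, 12, 6, 4, 3, 15, 8, 0, 2, 11, 5, 16, 14, 13, 9] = (0 7 15 13 16 9)(2 10)(3 12 5 4 6)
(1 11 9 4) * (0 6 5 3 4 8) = (0 6 5 3 4 1 11 9 8) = [6, 11, 2, 4, 1, 3, 5, 7, 0, 8, 10, 9]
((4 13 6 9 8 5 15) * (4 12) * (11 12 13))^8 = (4 12 11)(5 13 9)(6 8 15) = ((4 11 12)(5 15 13 6 9 8))^8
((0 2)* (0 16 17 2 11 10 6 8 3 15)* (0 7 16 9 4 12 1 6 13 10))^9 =(0 11)(1 9 16 3)(2 7 8 12)(4 17 15 6)(10 13)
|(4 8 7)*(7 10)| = |(4 8 10 7)| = 4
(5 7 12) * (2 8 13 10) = (2 8 13 10)(5 7 12) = [0, 1, 8, 3, 4, 7, 6, 12, 13, 9, 2, 11, 5, 10]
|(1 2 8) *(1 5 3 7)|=|(1 2 8 5 3 7)|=6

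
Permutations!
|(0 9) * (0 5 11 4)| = 5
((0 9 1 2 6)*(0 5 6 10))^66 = (0 9 1 2 10)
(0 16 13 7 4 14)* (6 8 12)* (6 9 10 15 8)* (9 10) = (0 16 13 7 4 14)(8 12 10 15) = [16, 1, 2, 3, 14, 5, 6, 4, 12, 9, 15, 11, 10, 7, 0, 8, 13]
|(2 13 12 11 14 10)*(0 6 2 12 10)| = |(0 6 2 13 10 12 11 14)| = 8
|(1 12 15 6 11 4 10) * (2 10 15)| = |(1 12 2 10)(4 15 6 11)| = 4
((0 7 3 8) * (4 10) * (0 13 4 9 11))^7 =(0 9 4 8 7 11 10 13 3)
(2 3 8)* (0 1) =[1, 0, 3, 8, 4, 5, 6, 7, 2] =(0 1)(2 3 8)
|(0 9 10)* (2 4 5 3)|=12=|(0 9 10)(2 4 5 3)|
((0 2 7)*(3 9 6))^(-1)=(0 7 2)(3 6 9)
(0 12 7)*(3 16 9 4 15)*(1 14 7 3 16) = [12, 14, 2, 1, 15, 5, 6, 0, 8, 4, 10, 11, 3, 13, 7, 16, 9] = (0 12 3 1 14 7)(4 15 16 9)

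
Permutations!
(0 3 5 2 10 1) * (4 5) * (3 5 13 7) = [5, 0, 10, 4, 13, 2, 6, 3, 8, 9, 1, 11, 12, 7] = (0 5 2 10 1)(3 4 13 7)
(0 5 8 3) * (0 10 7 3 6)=[5, 1, 2, 10, 4, 8, 0, 3, 6, 9, 7]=(0 5 8 6)(3 10 7)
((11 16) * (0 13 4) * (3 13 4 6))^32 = (16)(3 6 13)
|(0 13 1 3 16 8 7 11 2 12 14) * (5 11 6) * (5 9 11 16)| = |(0 13 1 3 5 16 8 7 6 9 11 2 12 14)| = 14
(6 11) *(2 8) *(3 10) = (2 8)(3 10)(6 11) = [0, 1, 8, 10, 4, 5, 11, 7, 2, 9, 3, 6]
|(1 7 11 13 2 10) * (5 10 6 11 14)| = 20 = |(1 7 14 5 10)(2 6 11 13)|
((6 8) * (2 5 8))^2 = (2 8)(5 6)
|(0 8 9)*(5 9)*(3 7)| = 4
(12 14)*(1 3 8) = [0, 3, 2, 8, 4, 5, 6, 7, 1, 9, 10, 11, 14, 13, 12] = (1 3 8)(12 14)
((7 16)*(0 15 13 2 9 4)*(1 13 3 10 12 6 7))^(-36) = (0 10 7 13 4 3 6 1 9 15 12 16 2)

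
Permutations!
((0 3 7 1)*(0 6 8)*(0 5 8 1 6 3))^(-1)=(1 6 7 3)(5 8)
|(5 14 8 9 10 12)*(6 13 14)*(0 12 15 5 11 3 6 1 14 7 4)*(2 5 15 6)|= |(15)(0 12 11 3 2 5 1 14 8 9 10 6 13 7 4)|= 15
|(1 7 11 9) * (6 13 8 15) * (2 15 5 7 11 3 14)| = 9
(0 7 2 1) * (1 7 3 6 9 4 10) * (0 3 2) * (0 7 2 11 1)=(0 11 1 3 6 9 4 10)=[11, 3, 2, 6, 10, 5, 9, 7, 8, 4, 0, 1]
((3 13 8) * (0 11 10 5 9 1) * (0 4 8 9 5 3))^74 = ((0 11 10 3 13 9 1 4 8))^74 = (0 10 13 1 8 11 3 9 4)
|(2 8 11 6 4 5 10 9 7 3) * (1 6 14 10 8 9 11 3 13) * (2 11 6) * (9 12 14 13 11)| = |(1 2 12 14 10 6 4 5 8 3 9 7 11 13)| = 14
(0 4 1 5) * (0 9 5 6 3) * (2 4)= (0 2 4 1 6 3)(5 9)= [2, 6, 4, 0, 1, 9, 3, 7, 8, 5]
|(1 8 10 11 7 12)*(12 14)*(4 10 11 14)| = |(1 8 11 7 4 10 14 12)| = 8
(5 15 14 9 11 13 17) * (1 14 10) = (1 14 9 11 13 17 5 15 10) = [0, 14, 2, 3, 4, 15, 6, 7, 8, 11, 1, 13, 12, 17, 9, 10, 16, 5]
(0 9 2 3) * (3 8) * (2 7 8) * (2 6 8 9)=(0 2 6 8 3)(7 9)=[2, 1, 6, 0, 4, 5, 8, 9, 3, 7]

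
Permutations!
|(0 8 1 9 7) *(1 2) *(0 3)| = 7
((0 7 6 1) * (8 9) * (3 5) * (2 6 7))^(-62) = (9)(0 6)(1 2) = ((0 2 6 1)(3 5)(8 9))^(-62)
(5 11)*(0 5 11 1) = (11)(0 5 1) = [5, 0, 2, 3, 4, 1, 6, 7, 8, 9, 10, 11]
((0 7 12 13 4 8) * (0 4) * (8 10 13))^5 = ((0 7 12 8 4 10 13))^5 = (0 10 8 7 13 4 12)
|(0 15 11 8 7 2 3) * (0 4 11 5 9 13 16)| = |(0 15 5 9 13 16)(2 3 4 11 8 7)| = 6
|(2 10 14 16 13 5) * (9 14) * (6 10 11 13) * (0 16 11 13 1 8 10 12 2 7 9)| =|(0 16 6 12 2 13 5 7 9 14 11 1 8 10)| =14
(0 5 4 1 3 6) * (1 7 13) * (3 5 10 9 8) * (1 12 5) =[10, 1, 2, 6, 7, 4, 0, 13, 3, 8, 9, 11, 5, 12] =(0 10 9 8 3 6)(4 7 13 12 5)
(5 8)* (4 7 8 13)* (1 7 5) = (1 7 8)(4 5 13) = [0, 7, 2, 3, 5, 13, 6, 8, 1, 9, 10, 11, 12, 4]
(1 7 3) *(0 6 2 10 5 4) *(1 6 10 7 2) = (0 10 5 4)(1 2 7 3 6) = [10, 2, 7, 6, 0, 4, 1, 3, 8, 9, 5]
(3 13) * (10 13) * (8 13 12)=[0, 1, 2, 10, 4, 5, 6, 7, 13, 9, 12, 11, 8, 3]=(3 10 12 8 13)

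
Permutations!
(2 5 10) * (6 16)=(2 5 10)(6 16)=[0, 1, 5, 3, 4, 10, 16, 7, 8, 9, 2, 11, 12, 13, 14, 15, 6]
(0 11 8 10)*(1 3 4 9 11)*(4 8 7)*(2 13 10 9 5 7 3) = (0 1 2 13 10)(3 8 9 11)(4 5 7) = [1, 2, 13, 8, 5, 7, 6, 4, 9, 11, 0, 3, 12, 10]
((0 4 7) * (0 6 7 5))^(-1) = (0 5 4)(6 7)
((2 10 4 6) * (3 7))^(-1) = ((2 10 4 6)(3 7))^(-1) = (2 6 4 10)(3 7)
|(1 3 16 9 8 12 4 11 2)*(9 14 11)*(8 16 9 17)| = |(1 3 9 16 14 11 2)(4 17 8 12)| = 28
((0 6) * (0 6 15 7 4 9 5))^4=(0 9 7)(4 15 5)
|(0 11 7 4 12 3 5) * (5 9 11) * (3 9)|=10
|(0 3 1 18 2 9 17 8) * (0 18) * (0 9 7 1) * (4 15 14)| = |(0 3)(1 9 17 8 18 2 7)(4 15 14)| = 42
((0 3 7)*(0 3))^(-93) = (3 7)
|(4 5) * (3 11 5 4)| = |(3 11 5)| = 3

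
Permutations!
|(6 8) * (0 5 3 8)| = 5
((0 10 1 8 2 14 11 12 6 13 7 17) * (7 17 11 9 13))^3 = ((0 10 1 8 2 14 9 13 17)(6 7 11 12))^3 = (0 8 9)(1 14 17)(2 13 10)(6 12 11 7)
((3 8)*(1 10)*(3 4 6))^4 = ((1 10)(3 8 4 6))^4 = (10)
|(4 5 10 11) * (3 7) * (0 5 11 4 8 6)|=14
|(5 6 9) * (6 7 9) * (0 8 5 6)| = |(0 8 5 7 9 6)| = 6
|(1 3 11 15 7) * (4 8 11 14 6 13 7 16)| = 30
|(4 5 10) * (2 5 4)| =|(2 5 10)| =3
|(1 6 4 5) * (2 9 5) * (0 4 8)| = 8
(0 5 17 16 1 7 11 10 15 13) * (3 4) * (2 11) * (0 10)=(0 5 17 16 1 7 2 11)(3 4)(10 15 13)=[5, 7, 11, 4, 3, 17, 6, 2, 8, 9, 15, 0, 12, 10, 14, 13, 1, 16]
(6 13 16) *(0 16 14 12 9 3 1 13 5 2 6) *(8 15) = (0 16)(1 13 14 12 9 3)(2 6 5)(8 15) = [16, 13, 6, 1, 4, 2, 5, 7, 15, 3, 10, 11, 9, 14, 12, 8, 0]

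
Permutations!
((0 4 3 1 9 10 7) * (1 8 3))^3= (0 9)(1 7)(3 8)(4 10)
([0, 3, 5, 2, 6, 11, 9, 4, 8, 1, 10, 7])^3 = (1 5 4)(2 7 9)(3 11 6)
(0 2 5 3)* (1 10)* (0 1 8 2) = (1 10 8 2 5 3) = [0, 10, 5, 1, 4, 3, 6, 7, 2, 9, 8]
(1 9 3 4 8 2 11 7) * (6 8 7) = [0, 9, 11, 4, 7, 5, 8, 1, 2, 3, 10, 6] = (1 9 3 4 7)(2 11 6 8)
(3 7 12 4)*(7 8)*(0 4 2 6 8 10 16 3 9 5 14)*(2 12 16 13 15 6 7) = (0 4 9 5 14)(2 7 16 3 10 13 15 6 8) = [4, 1, 7, 10, 9, 14, 8, 16, 2, 5, 13, 11, 12, 15, 0, 6, 3]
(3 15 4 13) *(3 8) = (3 15 4 13 8) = [0, 1, 2, 15, 13, 5, 6, 7, 3, 9, 10, 11, 12, 8, 14, 4]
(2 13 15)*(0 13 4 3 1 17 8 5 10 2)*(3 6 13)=(0 3 1 17 8 5 10 2 4 6 13 15)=[3, 17, 4, 1, 6, 10, 13, 7, 5, 9, 2, 11, 12, 15, 14, 0, 16, 8]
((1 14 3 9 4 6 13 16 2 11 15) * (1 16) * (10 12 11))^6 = (16)(1 13 6 4 9 3 14)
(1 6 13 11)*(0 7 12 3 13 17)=(0 7 12 3 13 11 1 6 17)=[7, 6, 2, 13, 4, 5, 17, 12, 8, 9, 10, 1, 3, 11, 14, 15, 16, 0]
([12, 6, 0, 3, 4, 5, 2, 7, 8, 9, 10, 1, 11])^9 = [1, 0, 11, 3, 4, 5, 12, 7, 8, 9, 10, 2, 6]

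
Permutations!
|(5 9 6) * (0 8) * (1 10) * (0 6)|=10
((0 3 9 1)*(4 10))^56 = ((0 3 9 1)(4 10))^56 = (10)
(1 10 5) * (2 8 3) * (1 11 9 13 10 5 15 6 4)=(1 5 11 9 13 10 15 6 4)(2 8 3)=[0, 5, 8, 2, 1, 11, 4, 7, 3, 13, 15, 9, 12, 10, 14, 6]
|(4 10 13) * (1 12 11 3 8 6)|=6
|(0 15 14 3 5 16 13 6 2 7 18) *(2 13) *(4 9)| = 18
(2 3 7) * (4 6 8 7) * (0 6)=(0 6 8 7 2 3 4)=[6, 1, 3, 4, 0, 5, 8, 2, 7]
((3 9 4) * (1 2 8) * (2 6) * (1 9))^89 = (1 4 8 6 3 9 2) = ((1 6 2 8 9 4 3))^89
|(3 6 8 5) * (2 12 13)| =12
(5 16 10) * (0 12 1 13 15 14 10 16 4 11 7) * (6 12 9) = (16)(0 9 6 12 1 13 15 14 10 5 4 11 7) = [9, 13, 2, 3, 11, 4, 12, 0, 8, 6, 5, 7, 1, 15, 10, 14, 16]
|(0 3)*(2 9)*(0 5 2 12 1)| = |(0 3 5 2 9 12 1)| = 7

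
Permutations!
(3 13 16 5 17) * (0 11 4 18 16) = [11, 1, 2, 13, 18, 17, 6, 7, 8, 9, 10, 4, 12, 0, 14, 15, 5, 3, 16] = (0 11 4 18 16 5 17 3 13)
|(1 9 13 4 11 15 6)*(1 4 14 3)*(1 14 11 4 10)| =14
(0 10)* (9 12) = [10, 1, 2, 3, 4, 5, 6, 7, 8, 12, 0, 11, 9] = (0 10)(9 12)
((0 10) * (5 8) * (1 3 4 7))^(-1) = (0 10)(1 7 4 3)(5 8)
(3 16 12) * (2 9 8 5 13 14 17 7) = [0, 1, 9, 16, 4, 13, 6, 2, 5, 8, 10, 11, 3, 14, 17, 15, 12, 7] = (2 9 8 5 13 14 17 7)(3 16 12)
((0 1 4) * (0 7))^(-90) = (0 4)(1 7)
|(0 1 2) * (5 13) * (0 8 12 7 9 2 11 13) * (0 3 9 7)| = 10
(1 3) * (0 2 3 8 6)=[2, 8, 3, 1, 4, 5, 0, 7, 6]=(0 2 3 1 8 6)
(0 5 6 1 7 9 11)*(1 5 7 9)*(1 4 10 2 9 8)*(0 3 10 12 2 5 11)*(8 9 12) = (0 7 4 8 1 9)(2 12)(3 10 5 6 11) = [7, 9, 12, 10, 8, 6, 11, 4, 1, 0, 5, 3, 2]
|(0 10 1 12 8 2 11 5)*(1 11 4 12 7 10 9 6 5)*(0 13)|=|(0 9 6 5 13)(1 7 10 11)(2 4 12 8)|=20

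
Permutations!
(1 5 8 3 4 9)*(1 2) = (1 5 8 3 4 9 2) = [0, 5, 1, 4, 9, 8, 6, 7, 3, 2]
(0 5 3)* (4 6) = [5, 1, 2, 0, 6, 3, 4] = (0 5 3)(4 6)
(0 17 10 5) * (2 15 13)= (0 17 10 5)(2 15 13)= [17, 1, 15, 3, 4, 0, 6, 7, 8, 9, 5, 11, 12, 2, 14, 13, 16, 10]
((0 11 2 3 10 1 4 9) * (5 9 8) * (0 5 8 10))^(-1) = ((0 11 2 3)(1 4 10)(5 9))^(-1) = (0 3 2 11)(1 10 4)(5 9)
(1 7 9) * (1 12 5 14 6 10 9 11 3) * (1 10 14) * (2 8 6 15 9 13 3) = (1 7 11 2 8 6 14 15 9 12 5)(3 10 13) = [0, 7, 8, 10, 4, 1, 14, 11, 6, 12, 13, 2, 5, 3, 15, 9]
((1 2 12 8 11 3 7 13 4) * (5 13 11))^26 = (1 13 8 2 4 5 12)(3 11 7)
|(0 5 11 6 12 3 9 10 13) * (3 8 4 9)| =10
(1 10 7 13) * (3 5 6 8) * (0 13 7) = (0 13 1 10)(3 5 6 8) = [13, 10, 2, 5, 4, 6, 8, 7, 3, 9, 0, 11, 12, 1]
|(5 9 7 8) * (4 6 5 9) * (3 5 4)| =|(3 5)(4 6)(7 8 9)| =6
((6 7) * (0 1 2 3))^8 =(7)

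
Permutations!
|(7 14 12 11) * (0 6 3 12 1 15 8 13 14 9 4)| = 40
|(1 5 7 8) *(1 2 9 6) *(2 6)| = 10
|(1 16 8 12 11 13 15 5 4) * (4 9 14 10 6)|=|(1 16 8 12 11 13 15 5 9 14 10 6 4)|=13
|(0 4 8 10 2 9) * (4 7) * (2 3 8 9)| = |(0 7 4 9)(3 8 10)| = 12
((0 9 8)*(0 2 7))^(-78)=(0 8 7 9 2)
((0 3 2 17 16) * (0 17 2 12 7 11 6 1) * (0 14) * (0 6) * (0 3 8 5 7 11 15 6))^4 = (17)(0 15)(1 5)(3 12 11)(6 8)(7 14)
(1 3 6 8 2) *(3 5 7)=[0, 5, 1, 6, 4, 7, 8, 3, 2]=(1 5 7 3 6 8 2)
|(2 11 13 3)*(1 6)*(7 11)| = |(1 6)(2 7 11 13 3)| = 10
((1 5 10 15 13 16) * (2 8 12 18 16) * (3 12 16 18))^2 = (18)(1 10 13 8)(2 16 5 15)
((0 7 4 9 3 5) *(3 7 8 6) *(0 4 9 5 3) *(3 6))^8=(9)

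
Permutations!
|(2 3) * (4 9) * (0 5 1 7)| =|(0 5 1 7)(2 3)(4 9)| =4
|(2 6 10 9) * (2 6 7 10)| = |(2 7 10 9 6)| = 5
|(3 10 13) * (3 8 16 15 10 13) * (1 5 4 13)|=|(1 5 4 13 8 16 15 10 3)|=9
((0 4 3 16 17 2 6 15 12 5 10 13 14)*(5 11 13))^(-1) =((0 4 3 16 17 2 6 15 12 11 13 14)(5 10))^(-1) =(0 14 13 11 12 15 6 2 17 16 3 4)(5 10)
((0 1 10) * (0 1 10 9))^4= (10)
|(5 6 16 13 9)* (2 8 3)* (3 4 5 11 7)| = 11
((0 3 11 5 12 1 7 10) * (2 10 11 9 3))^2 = (0 10 2)(1 11 12 7 5)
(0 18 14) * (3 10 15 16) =(0 18 14)(3 10 15 16) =[18, 1, 2, 10, 4, 5, 6, 7, 8, 9, 15, 11, 12, 13, 0, 16, 3, 17, 14]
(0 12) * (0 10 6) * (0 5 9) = (0 12 10 6 5 9) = [12, 1, 2, 3, 4, 9, 5, 7, 8, 0, 6, 11, 10]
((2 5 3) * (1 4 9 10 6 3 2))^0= ((1 4 9 10 6 3)(2 5))^0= (10)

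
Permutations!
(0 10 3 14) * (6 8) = (0 10 3 14)(6 8) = [10, 1, 2, 14, 4, 5, 8, 7, 6, 9, 3, 11, 12, 13, 0]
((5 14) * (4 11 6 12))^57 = (4 11 6 12)(5 14)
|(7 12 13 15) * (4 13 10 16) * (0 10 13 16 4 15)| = 8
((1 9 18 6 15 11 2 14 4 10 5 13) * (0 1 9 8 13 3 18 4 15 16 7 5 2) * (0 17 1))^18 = (18)(1 14 9 17 2 13 11 10 8 15 4)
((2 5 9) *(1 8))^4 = (2 5 9)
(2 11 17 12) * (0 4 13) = (0 4 13)(2 11 17 12) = [4, 1, 11, 3, 13, 5, 6, 7, 8, 9, 10, 17, 2, 0, 14, 15, 16, 12]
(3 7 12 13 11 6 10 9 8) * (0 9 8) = [9, 1, 2, 7, 4, 5, 10, 12, 3, 0, 8, 6, 13, 11] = (0 9)(3 7 12 13 11 6 10 8)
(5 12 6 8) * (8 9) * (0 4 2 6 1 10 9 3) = (0 4 2 6 3)(1 10 9 8 5 12) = [4, 10, 6, 0, 2, 12, 3, 7, 5, 8, 9, 11, 1]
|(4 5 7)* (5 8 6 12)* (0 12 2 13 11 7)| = |(0 12 5)(2 13 11 7 4 8 6)| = 21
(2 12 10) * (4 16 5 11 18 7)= (2 12 10)(4 16 5 11 18 7)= [0, 1, 12, 3, 16, 11, 6, 4, 8, 9, 2, 18, 10, 13, 14, 15, 5, 17, 7]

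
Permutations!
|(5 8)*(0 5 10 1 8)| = 6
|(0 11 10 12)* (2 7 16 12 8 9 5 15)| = |(0 11 10 8 9 5 15 2 7 16 12)| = 11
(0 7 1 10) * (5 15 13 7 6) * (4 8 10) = [6, 4, 2, 3, 8, 15, 5, 1, 10, 9, 0, 11, 12, 7, 14, 13] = (0 6 5 15 13 7 1 4 8 10)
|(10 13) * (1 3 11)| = |(1 3 11)(10 13)| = 6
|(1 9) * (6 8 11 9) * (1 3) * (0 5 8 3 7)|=6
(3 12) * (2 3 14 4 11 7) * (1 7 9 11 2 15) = (1 7 15)(2 3 12 14 4)(9 11) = [0, 7, 3, 12, 2, 5, 6, 15, 8, 11, 10, 9, 14, 13, 4, 1]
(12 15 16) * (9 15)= [0, 1, 2, 3, 4, 5, 6, 7, 8, 15, 10, 11, 9, 13, 14, 16, 12]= (9 15 16 12)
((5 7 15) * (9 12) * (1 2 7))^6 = (1 2 7 15 5)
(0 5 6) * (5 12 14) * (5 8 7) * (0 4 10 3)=(0 12 14 8 7 5 6 4 10 3)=[12, 1, 2, 0, 10, 6, 4, 5, 7, 9, 3, 11, 14, 13, 8]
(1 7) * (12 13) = [0, 7, 2, 3, 4, 5, 6, 1, 8, 9, 10, 11, 13, 12] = (1 7)(12 13)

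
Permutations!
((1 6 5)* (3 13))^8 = ((1 6 5)(3 13))^8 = (13)(1 5 6)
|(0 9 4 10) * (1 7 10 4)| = 5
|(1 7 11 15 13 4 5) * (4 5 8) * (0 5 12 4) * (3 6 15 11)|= 11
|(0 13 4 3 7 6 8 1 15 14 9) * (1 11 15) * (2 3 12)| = |(0 13 4 12 2 3 7 6 8 11 15 14 9)| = 13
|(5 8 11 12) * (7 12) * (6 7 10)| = |(5 8 11 10 6 7 12)| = 7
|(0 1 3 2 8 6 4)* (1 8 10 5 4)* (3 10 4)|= 9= |(0 8 6 1 10 5 3 2 4)|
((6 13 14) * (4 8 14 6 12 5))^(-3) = ((4 8 14 12 5)(6 13))^(-3) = (4 14 5 8 12)(6 13)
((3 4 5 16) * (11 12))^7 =(3 16 5 4)(11 12)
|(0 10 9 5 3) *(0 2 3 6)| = 10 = |(0 10 9 5 6)(2 3)|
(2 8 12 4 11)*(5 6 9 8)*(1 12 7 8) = [0, 12, 5, 3, 11, 6, 9, 8, 7, 1, 10, 2, 4] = (1 12 4 11 2 5 6 9)(7 8)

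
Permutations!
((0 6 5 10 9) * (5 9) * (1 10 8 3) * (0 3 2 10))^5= ((0 6 9 3 1)(2 10 5 8))^5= (2 10 5 8)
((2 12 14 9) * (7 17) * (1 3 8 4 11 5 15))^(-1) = (1 15 5 11 4 8 3)(2 9 14 12)(7 17)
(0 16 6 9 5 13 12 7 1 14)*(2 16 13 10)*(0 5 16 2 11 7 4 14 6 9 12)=[13, 6, 2, 3, 14, 10, 12, 1, 8, 16, 11, 7, 4, 0, 5, 15, 9]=(0 13)(1 6 12 4 14 5 10 11 7)(9 16)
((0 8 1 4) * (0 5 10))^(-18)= ((0 8 1 4 5 10))^(-18)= (10)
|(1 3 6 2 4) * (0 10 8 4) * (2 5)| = 9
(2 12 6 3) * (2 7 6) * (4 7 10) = [0, 1, 12, 10, 7, 5, 3, 6, 8, 9, 4, 11, 2] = (2 12)(3 10 4 7 6)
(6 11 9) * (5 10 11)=[0, 1, 2, 3, 4, 10, 5, 7, 8, 6, 11, 9]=(5 10 11 9 6)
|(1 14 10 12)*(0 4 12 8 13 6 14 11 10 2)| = 11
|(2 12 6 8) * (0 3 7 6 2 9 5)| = |(0 3 7 6 8 9 5)(2 12)| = 14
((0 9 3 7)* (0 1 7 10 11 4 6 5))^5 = (0 4 3 5 11 9 6 10)(1 7)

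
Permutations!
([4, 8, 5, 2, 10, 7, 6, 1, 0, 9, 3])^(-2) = [1, 5, 10, 4, 8, 3, 6, 2, 7, 9, 0]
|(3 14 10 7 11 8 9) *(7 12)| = |(3 14 10 12 7 11 8 9)| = 8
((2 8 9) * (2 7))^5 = (2 8 9 7)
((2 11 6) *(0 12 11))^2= (0 11 2 12 6)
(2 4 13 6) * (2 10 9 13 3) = (2 4 3)(6 10 9 13) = [0, 1, 4, 2, 3, 5, 10, 7, 8, 13, 9, 11, 12, 6]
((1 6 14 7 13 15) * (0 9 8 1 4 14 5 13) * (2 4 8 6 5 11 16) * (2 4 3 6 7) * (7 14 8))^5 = ((0 9 14 2 3 6 11 16 4 8 1 5 13 15 7))^5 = (0 6 1)(2 4 15)(3 8 7)(5 9 11)(13 14 16)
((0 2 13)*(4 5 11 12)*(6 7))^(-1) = (0 13 2)(4 12 11 5)(6 7) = ((0 2 13)(4 5 11 12)(6 7))^(-1)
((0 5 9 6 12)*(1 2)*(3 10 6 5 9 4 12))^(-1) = (0 12 4 5 9)(1 2)(3 6 10)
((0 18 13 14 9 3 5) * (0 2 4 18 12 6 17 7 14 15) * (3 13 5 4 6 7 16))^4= (0 9 12 13 7 15 14)(2 3)(4 6)(5 16)(17 18)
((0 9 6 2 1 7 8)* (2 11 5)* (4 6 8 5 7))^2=(0 8 9)(1 6 7 2 4 11 5)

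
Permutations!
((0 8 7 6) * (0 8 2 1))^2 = ((0 2 1)(6 8 7))^2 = (0 1 2)(6 7 8)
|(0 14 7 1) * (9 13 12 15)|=|(0 14 7 1)(9 13 12 15)|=4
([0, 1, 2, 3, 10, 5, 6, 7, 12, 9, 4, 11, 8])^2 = [0, 1, 2, 3, 4, 5, 6, 7, 8, 9, 10, 11, 12]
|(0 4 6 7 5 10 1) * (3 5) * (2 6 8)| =10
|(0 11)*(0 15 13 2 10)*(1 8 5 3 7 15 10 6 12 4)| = 33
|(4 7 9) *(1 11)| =6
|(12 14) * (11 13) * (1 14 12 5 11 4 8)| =7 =|(1 14 5 11 13 4 8)|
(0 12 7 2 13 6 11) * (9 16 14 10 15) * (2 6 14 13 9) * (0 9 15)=[12, 1, 15, 3, 4, 5, 11, 6, 8, 16, 0, 9, 7, 14, 10, 2, 13]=(0 12 7 6 11 9 16 13 14 10)(2 15)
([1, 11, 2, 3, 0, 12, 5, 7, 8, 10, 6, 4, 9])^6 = (0 11)(1 4)(5 12 9 10 6)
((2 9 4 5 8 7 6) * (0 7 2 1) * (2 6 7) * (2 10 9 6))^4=(0 5 1 4 6 9 2 10 8)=((0 10 9 4 5 8 2 6 1))^4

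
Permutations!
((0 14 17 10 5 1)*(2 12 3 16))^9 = ((0 14 17 10 5 1)(2 12 3 16))^9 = (0 10)(1 17)(2 12 3 16)(5 14)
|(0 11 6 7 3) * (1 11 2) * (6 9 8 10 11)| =12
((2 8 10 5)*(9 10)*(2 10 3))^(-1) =((2 8 9 3)(5 10))^(-1) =(2 3 9 8)(5 10)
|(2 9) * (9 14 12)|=|(2 14 12 9)|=4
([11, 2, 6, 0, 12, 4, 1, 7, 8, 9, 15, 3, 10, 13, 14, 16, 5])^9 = [0, 1, 2, 3, 15, 10, 6, 7, 8, 9, 5, 11, 16, 13, 14, 4, 12]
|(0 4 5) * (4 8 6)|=|(0 8 6 4 5)|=5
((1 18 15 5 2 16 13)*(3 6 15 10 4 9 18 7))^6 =(1 2 6)(3 13 5)(4 18)(7 16 15)(9 10)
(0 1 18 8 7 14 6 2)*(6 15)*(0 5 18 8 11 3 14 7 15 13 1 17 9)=[17, 8, 5, 14, 4, 18, 2, 7, 15, 0, 10, 3, 12, 1, 13, 6, 16, 9, 11]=(0 17 9)(1 8 15 6 2 5 18 11 3 14 13)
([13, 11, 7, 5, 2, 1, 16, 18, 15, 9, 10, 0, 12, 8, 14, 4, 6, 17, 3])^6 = (0 7)(1 4)(2 11)(3 8)(5 15)(13 18)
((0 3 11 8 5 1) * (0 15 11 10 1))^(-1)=(0 5 8 11 15 1 10 3)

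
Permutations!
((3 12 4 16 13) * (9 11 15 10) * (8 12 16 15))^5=(3 13 16)(4 8 9 15 12 11 10)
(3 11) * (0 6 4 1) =[6, 0, 2, 11, 1, 5, 4, 7, 8, 9, 10, 3] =(0 6 4 1)(3 11)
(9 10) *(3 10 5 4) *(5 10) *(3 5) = (4 5)(9 10) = [0, 1, 2, 3, 5, 4, 6, 7, 8, 10, 9]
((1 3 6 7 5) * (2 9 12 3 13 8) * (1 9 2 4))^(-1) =(1 4 8 13)(3 12 9 5 7 6)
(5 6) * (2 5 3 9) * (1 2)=(1 2 5 6 3 9)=[0, 2, 5, 9, 4, 6, 3, 7, 8, 1]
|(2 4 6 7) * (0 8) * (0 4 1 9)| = 8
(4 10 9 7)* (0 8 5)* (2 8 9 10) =[9, 1, 8, 3, 2, 0, 6, 4, 5, 7, 10] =(10)(0 9 7 4 2 8 5)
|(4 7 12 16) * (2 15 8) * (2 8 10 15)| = |(4 7 12 16)(10 15)| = 4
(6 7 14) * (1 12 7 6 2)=[0, 12, 1, 3, 4, 5, 6, 14, 8, 9, 10, 11, 7, 13, 2]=(1 12 7 14 2)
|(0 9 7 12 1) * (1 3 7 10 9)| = 6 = |(0 1)(3 7 12)(9 10)|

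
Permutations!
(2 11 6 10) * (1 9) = (1 9)(2 11 6 10) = [0, 9, 11, 3, 4, 5, 10, 7, 8, 1, 2, 6]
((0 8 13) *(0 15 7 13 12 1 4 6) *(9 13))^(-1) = (0 6 4 1 12 8)(7 15 13 9)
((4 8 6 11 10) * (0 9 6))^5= ((0 9 6 11 10 4 8))^5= (0 4 11 9 8 10 6)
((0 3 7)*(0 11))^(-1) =((0 3 7 11))^(-1) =(0 11 7 3)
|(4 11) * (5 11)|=3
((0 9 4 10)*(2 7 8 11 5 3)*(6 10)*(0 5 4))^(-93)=((0 9)(2 7 8 11 4 6 10 5 3))^(-93)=(0 9)(2 10 11)(3 6 8)(4 7 5)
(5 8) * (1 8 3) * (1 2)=(1 8 5 3 2)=[0, 8, 1, 2, 4, 3, 6, 7, 5]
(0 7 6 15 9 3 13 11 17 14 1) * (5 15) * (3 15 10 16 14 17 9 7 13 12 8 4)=(17)(0 13 11 9 15 7 6 5 10 16 14 1)(3 12 8 4)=[13, 0, 2, 12, 3, 10, 5, 6, 4, 15, 16, 9, 8, 11, 1, 7, 14, 17]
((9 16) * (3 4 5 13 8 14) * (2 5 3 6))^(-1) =((2 5 13 8 14 6)(3 4)(9 16))^(-1) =(2 6 14 8 13 5)(3 4)(9 16)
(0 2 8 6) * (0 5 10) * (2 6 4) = (0 6 5 10)(2 8 4) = [6, 1, 8, 3, 2, 10, 5, 7, 4, 9, 0]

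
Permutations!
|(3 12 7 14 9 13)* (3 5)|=|(3 12 7 14 9 13 5)|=7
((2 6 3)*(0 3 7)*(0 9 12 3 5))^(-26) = ((0 5)(2 6 7 9 12 3))^(-26) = (2 12 7)(3 9 6)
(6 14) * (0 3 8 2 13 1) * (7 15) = (0 3 8 2 13 1)(6 14)(7 15) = [3, 0, 13, 8, 4, 5, 14, 15, 2, 9, 10, 11, 12, 1, 6, 7]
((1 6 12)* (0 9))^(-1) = ((0 9)(1 6 12))^(-1) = (0 9)(1 12 6)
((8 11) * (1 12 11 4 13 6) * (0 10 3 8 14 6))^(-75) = (14)(0 8)(3 13)(4 10)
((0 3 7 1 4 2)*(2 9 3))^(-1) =(0 2)(1 7 3 9 4) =((0 2)(1 4 9 3 7))^(-1)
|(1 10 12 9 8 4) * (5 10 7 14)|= 9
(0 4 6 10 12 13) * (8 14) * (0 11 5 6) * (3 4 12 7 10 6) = (0 12 13 11 5 3 4)(7 10)(8 14) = [12, 1, 2, 4, 0, 3, 6, 10, 14, 9, 7, 5, 13, 11, 8]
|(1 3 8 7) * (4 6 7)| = 6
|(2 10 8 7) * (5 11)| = 4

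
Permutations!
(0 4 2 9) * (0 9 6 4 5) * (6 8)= (9)(0 5)(2 8 6 4)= [5, 1, 8, 3, 2, 0, 4, 7, 6, 9]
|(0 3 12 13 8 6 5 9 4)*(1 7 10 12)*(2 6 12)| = |(0 3 1 7 10 2 6 5 9 4)(8 12 13)| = 30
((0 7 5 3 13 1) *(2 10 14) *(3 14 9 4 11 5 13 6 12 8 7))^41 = (0 3 6 12 8 7 13 1)(2 14 5 11 4 9 10)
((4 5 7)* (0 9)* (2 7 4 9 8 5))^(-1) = (0 9 7 2 4 5 8)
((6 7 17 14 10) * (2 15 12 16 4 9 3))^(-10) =((2 15 12 16 4 9 3)(6 7 17 14 10))^(-10) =(17)(2 4 15 9 12 3 16)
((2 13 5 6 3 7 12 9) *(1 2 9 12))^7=((1 2 13 5 6 3 7))^7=(13)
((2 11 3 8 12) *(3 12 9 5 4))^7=(2 11 12)(3 9 4 8 5)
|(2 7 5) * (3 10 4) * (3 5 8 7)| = |(2 3 10 4 5)(7 8)| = 10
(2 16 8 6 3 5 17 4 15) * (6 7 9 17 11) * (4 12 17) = (2 16 8 7 9 4 15)(3 5 11 6)(12 17) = [0, 1, 16, 5, 15, 11, 3, 9, 7, 4, 10, 6, 17, 13, 14, 2, 8, 12]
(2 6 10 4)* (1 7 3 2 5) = [0, 7, 6, 2, 5, 1, 10, 3, 8, 9, 4] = (1 7 3 2 6 10 4 5)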